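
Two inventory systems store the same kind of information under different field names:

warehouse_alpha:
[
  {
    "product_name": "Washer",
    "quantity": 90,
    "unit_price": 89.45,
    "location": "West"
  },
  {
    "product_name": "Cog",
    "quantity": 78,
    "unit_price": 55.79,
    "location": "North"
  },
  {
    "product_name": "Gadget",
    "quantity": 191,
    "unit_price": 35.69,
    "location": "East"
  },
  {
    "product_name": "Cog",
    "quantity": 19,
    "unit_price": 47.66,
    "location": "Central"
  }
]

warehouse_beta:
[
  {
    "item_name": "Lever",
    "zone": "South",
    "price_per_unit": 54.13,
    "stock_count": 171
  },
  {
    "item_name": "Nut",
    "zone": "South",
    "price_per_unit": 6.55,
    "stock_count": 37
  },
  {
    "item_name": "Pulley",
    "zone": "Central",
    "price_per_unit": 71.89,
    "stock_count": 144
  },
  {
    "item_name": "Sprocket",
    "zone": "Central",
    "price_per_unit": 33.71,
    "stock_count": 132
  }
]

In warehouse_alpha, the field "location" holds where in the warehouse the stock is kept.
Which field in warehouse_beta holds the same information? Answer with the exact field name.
zone

In warehouse_alpha, "location" holds where in the warehouse the stock is kept.
The fields in warehouse_beta are: "item_name", "zone", "price_per_unit", "stock_count".
"zone" is the match: the name refers to the same concept and its values are area labels (e.g. 'Central', 'South').
The other fields ("item_name", "price_per_unit", "stock_count") hold different kinds of data.

So "location" in warehouse_alpha corresponds to "zone" in warehouse_beta.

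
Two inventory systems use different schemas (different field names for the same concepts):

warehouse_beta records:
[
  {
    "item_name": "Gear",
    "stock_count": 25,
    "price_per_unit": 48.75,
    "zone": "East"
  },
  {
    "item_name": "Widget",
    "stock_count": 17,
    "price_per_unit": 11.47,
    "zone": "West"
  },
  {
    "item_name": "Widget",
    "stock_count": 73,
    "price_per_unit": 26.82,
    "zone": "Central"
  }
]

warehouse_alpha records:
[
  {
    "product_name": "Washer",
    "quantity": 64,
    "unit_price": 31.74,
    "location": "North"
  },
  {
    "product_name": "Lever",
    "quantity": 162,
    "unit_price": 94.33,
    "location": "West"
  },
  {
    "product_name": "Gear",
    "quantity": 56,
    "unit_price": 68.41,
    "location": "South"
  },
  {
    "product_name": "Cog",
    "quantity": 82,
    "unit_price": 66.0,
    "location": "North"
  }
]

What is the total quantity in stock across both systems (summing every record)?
479

To reconcile these schemas, identify the field holding the quantity in stock in each system:
1. In warehouse_beta it is "stock_count"
2. In warehouse_alpha it is "quantity"

From warehouse_beta: 25 + 17 + 73 = 115
From warehouse_alpha: 64 + 162 + 56 + 82 = 364

Total: 115 + 364 = 479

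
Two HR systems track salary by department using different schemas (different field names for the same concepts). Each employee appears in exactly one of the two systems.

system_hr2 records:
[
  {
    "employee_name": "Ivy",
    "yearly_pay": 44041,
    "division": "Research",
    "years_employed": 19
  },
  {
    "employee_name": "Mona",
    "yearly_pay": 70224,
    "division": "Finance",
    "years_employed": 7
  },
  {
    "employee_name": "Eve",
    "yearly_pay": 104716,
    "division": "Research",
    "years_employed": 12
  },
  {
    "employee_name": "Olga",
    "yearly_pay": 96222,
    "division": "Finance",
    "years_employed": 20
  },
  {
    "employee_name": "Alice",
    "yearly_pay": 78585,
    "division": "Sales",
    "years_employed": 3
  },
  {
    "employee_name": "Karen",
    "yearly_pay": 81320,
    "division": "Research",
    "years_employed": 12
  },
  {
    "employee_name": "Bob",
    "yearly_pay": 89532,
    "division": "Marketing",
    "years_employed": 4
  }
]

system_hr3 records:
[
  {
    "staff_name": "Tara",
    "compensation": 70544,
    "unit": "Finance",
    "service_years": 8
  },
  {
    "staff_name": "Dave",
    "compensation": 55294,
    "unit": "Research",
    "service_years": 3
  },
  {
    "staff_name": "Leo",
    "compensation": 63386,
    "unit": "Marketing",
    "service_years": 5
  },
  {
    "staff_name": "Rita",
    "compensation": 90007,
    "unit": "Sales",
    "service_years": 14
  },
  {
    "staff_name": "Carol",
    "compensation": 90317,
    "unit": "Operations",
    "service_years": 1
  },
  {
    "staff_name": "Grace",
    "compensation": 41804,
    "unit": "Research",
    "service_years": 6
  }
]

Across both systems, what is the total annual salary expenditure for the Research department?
327175

Schema mappings:
- "division" (system_hr2) = "unit" (system_hr3) = department
- "yearly_pay" (system_hr2) = "compensation" (system_hr3) = salary

Research salaries from system_hr2: 230077
Research salaries from system_hr3: 97098

Total: 230077 + 97098 = 327175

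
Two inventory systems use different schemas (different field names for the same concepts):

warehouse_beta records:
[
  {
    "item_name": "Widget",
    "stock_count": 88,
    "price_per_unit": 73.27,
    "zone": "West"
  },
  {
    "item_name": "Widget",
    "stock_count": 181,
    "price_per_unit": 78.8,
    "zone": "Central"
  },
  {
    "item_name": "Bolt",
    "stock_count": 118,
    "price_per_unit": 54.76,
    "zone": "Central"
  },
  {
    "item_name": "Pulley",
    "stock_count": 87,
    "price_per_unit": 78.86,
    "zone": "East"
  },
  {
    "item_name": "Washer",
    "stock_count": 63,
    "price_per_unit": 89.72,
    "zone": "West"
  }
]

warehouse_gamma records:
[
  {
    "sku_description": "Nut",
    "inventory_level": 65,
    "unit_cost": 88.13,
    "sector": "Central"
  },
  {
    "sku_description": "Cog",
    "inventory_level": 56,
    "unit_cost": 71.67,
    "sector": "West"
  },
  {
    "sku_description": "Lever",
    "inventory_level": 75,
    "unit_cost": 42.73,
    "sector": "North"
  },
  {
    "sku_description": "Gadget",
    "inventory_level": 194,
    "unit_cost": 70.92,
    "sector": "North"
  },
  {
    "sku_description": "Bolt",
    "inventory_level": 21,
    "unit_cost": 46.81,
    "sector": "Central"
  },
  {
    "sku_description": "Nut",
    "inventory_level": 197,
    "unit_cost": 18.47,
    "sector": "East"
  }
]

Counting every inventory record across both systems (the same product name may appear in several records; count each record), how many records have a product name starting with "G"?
1

Schema mapping: "item_name" (warehouse_beta) = "sku_description" (warehouse_gamma) = product name

Records with product name starting with "G" in warehouse_beta: 0
Records with product name starting with "G" in warehouse_gamma: 1

Total: 0 + 1 = 1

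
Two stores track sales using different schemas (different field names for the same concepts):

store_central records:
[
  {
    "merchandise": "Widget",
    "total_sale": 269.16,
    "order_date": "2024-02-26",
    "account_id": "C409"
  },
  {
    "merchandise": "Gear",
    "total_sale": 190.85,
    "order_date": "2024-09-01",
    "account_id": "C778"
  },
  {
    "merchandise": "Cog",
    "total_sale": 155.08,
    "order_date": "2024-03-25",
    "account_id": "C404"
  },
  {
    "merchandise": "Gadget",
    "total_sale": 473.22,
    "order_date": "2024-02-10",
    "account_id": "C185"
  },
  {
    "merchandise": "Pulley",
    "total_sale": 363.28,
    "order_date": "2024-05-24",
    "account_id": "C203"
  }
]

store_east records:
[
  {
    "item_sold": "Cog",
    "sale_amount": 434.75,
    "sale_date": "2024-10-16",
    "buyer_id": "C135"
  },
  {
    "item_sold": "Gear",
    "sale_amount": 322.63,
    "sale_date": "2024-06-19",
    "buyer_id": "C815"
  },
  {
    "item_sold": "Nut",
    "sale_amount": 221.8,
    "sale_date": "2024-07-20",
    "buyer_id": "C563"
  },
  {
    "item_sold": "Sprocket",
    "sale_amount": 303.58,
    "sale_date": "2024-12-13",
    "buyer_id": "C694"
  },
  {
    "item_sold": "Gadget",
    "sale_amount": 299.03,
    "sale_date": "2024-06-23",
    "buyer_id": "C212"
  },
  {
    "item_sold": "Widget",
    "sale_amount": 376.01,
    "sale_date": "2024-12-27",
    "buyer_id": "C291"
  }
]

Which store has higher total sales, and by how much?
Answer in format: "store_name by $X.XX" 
store_east by $506.21

Schema mapping: "total_sale" (store_central) = "sale_amount" (store_east) = sale amount

Total for store_central: 1451.59
Total for store_east: 1957.80

Difference: |1451.59 - 1957.80| = 506.21
store_east has higher sales by $506.21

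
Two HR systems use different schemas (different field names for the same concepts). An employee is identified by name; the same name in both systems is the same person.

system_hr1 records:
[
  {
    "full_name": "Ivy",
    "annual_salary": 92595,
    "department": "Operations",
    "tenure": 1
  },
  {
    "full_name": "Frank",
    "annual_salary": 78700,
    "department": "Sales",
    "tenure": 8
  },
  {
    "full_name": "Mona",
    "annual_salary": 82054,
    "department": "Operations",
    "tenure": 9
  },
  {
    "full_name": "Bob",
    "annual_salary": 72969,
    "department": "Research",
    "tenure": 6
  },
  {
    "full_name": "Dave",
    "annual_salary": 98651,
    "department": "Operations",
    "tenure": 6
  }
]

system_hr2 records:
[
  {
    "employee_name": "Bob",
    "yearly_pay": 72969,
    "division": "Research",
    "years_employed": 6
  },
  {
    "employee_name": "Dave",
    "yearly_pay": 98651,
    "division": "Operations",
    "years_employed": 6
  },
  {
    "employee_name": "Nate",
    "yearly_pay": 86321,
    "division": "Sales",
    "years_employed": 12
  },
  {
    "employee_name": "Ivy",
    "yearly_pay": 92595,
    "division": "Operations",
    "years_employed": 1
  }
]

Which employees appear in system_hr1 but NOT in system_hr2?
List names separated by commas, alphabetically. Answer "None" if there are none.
Frank, Mona

Schema mapping: "full_name" (system_hr1) = "employee_name" (system_hr2) = employee name

Names in system_hr1: ['Bob', 'Dave', 'Frank', 'Ivy', 'Mona']
Names in system_hr2: ['Bob', 'Dave', 'Ivy', 'Nate']

In system_hr1 but not system_hr2: ['Frank', 'Mona']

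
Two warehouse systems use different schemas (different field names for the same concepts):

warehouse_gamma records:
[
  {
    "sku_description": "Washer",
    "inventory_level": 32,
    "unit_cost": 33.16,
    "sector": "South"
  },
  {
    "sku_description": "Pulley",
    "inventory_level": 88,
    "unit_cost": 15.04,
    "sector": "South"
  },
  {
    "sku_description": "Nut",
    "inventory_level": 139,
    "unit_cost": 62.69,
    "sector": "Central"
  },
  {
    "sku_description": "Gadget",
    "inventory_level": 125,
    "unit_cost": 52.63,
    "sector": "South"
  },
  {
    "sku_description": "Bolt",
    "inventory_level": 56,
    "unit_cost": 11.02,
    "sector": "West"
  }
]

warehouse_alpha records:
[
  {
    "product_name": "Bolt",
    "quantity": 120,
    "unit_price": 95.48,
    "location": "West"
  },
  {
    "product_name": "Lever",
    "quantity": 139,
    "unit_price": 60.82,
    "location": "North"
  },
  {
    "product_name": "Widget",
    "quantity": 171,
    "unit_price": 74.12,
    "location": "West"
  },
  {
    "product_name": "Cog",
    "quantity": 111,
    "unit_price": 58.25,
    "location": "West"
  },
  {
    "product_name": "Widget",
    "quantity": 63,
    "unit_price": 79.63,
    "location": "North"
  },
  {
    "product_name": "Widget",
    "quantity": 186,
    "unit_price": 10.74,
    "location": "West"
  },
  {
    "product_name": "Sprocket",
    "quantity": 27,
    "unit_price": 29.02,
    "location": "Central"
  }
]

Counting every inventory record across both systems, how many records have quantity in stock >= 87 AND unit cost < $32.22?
2

Schema mappings:
- "inventory_level" (warehouse_gamma) = "quantity" (warehouse_alpha) = quantity
- "unit_cost" (warehouse_gamma) = "unit_price" (warehouse_alpha) = unit cost

Records meeting both conditions in warehouse_gamma: 1
Records meeting both conditions in warehouse_alpha: 1

Total: 1 + 1 = 2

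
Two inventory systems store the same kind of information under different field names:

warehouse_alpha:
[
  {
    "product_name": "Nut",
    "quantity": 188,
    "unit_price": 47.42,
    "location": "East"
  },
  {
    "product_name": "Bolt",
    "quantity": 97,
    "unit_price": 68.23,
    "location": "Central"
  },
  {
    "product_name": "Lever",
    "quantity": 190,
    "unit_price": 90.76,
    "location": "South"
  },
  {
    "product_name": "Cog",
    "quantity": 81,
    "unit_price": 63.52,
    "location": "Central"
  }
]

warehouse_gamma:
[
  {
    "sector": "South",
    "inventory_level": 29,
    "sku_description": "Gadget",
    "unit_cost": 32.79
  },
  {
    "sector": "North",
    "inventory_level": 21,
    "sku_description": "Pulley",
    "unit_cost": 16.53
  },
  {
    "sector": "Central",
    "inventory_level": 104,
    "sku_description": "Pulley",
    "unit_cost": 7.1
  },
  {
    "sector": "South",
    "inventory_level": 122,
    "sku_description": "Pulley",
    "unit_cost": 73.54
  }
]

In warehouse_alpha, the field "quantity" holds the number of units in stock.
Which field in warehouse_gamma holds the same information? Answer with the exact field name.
inventory_level

In warehouse_alpha, "quantity" holds the number of units in stock.
The fields in warehouse_gamma are: "sector", "inventory_level", "sku_description", "unit_cost".
"inventory_level" is the match: the name refers to the same concept and its values are whole-number counts (e.g. 29, 21).
The other fields ("sector", "sku_description", "unit_cost") hold different kinds of data.

So "quantity" in warehouse_alpha corresponds to "inventory_level" in warehouse_gamma.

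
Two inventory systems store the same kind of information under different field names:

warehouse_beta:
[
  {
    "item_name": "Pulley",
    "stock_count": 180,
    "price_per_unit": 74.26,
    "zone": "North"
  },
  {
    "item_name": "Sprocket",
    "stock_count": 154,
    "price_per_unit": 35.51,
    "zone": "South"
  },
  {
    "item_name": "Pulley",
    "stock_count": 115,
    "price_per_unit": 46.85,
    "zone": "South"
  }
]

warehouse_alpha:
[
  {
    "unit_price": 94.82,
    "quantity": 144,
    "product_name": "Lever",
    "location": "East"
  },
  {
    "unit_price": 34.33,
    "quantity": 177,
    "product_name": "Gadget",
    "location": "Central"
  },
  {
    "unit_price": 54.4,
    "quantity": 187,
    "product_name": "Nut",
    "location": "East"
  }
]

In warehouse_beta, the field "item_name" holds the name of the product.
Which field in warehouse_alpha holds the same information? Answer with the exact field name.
product_name

In warehouse_beta, "item_name" holds the name of the product.
The fields in warehouse_alpha are: "unit_price", "quantity", "product_name", "location".
"product_name" is the match: the name refers to the same concept and its values are product-name strings (e.g. 'Gadget', 'Lever').
The other fields ("unit_price", "quantity", "location") hold different kinds of data.

So "item_name" in warehouse_beta corresponds to "product_name" in warehouse_alpha.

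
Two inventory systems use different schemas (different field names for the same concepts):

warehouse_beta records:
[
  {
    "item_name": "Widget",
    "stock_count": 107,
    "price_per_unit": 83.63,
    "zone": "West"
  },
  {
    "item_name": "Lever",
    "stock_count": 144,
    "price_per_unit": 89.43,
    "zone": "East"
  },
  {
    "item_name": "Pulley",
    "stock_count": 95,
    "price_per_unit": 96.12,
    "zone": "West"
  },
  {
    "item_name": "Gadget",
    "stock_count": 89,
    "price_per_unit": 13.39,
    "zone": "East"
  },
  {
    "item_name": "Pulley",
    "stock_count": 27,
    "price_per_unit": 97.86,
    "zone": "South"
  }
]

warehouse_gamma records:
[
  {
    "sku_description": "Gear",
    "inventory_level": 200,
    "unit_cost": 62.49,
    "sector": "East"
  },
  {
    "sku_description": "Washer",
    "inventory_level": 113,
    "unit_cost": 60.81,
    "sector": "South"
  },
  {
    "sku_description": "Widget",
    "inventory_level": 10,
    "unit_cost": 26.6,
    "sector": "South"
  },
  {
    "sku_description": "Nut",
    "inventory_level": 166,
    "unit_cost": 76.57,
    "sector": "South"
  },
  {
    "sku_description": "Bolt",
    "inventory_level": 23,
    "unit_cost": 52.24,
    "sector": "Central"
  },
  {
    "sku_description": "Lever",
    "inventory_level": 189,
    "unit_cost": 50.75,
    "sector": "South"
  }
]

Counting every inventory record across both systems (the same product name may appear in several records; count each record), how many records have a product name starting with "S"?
0

Schema mapping: "item_name" (warehouse_beta) = "sku_description" (warehouse_gamma) = product name

Records with product name starting with "S" in warehouse_beta: 0
Records with product name starting with "S" in warehouse_gamma: 0

Total: 0 + 0 = 0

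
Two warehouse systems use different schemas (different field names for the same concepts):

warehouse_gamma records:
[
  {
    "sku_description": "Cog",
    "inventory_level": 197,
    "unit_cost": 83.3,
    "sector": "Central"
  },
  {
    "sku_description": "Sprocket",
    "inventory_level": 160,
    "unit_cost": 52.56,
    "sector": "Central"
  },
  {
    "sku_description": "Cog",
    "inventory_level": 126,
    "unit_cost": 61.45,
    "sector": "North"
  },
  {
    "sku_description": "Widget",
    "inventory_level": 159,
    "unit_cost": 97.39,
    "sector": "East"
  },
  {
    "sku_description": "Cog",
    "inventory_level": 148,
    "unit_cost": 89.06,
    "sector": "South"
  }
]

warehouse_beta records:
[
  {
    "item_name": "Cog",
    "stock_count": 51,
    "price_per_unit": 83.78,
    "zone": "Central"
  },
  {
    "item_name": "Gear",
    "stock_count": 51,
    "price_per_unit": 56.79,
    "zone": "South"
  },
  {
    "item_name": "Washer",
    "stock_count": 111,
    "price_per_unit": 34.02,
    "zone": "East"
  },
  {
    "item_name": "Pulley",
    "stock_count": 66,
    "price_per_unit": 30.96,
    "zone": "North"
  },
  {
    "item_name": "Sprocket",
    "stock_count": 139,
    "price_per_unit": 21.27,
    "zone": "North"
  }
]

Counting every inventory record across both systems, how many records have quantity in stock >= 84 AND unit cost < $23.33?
1

Schema mappings:
- "inventory_level" (warehouse_gamma) = "stock_count" (warehouse_beta) = quantity
- "unit_cost" (warehouse_gamma) = "price_per_unit" (warehouse_beta) = unit cost

Records meeting both conditions in warehouse_gamma: 0
Records meeting both conditions in warehouse_beta: 1

Total: 0 + 1 = 1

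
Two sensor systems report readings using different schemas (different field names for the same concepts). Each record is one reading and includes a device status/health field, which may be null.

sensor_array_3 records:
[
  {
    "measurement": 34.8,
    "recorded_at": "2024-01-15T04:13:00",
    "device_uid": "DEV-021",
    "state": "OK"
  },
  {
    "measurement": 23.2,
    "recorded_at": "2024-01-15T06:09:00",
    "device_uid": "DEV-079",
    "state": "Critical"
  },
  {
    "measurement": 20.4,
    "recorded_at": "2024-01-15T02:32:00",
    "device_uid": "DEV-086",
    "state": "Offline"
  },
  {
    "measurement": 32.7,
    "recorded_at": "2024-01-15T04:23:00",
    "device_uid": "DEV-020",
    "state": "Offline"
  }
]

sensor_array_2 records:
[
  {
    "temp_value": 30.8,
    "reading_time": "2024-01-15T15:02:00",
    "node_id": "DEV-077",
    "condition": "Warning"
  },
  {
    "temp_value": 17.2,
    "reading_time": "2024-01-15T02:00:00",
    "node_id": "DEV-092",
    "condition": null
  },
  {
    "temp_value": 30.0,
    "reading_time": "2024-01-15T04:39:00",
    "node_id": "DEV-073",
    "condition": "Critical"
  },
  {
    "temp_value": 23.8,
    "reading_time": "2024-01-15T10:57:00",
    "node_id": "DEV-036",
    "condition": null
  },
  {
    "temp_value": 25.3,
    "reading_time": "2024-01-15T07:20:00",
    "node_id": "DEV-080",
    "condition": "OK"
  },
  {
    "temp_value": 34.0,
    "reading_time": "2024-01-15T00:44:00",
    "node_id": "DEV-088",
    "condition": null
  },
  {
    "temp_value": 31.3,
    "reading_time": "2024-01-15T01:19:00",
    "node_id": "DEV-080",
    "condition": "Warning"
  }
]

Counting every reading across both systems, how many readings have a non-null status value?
8

Schema mapping: "state" (sensor_array_3) = "condition" (sensor_array_2) = status

Non-null in sensor_array_3: 4
Non-null in sensor_array_2: 4

Total non-null: 4 + 4 = 8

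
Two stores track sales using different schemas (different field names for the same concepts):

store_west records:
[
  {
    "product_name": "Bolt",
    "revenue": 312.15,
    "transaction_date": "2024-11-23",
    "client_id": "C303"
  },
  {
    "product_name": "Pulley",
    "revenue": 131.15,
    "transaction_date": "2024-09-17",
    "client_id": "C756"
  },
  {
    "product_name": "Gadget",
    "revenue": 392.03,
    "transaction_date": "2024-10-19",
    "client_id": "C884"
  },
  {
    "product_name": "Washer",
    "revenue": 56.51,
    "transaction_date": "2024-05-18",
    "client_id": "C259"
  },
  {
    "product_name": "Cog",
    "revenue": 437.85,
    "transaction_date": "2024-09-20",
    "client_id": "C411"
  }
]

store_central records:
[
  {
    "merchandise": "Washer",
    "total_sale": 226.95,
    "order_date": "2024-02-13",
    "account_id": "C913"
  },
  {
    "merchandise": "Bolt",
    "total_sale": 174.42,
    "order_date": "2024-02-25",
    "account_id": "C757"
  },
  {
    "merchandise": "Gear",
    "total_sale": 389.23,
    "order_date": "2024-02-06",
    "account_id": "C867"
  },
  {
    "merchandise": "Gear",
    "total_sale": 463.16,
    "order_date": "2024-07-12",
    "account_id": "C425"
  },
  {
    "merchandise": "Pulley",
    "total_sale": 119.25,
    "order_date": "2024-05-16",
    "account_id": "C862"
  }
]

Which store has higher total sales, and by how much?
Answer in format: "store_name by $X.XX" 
store_central by $43.32

Schema mapping: "revenue" (store_west) = "total_sale" (store_central) = sale amount

Total for store_west: 1329.69
Total for store_central: 1373.01

Difference: |1329.69 - 1373.01| = 43.32
store_central has higher sales by $43.32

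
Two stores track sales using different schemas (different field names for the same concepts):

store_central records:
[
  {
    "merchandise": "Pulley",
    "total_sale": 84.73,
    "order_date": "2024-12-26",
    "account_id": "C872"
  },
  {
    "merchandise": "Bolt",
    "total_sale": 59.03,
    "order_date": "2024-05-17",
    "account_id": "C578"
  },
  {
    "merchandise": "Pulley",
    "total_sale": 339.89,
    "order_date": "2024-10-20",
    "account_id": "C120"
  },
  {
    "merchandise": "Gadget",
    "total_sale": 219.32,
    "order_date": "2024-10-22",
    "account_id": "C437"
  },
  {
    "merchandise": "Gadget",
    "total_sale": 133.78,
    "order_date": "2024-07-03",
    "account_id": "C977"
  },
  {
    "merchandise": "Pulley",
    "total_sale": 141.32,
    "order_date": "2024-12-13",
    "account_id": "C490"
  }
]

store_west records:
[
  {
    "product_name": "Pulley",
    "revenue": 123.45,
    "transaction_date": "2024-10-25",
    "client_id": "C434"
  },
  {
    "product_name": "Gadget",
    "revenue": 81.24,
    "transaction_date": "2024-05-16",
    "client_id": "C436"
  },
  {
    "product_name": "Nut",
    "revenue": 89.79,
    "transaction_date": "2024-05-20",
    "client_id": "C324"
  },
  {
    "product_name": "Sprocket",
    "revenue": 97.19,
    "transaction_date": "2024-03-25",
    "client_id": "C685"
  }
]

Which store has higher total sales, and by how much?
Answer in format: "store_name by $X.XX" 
store_central by $586.40

Schema mapping: "total_sale" (store_central) = "revenue" (store_west) = sale amount

Total for store_central: 978.07
Total for store_west: 391.67

Difference: |978.07 - 391.67| = 586.40
store_central has higher sales by $586.40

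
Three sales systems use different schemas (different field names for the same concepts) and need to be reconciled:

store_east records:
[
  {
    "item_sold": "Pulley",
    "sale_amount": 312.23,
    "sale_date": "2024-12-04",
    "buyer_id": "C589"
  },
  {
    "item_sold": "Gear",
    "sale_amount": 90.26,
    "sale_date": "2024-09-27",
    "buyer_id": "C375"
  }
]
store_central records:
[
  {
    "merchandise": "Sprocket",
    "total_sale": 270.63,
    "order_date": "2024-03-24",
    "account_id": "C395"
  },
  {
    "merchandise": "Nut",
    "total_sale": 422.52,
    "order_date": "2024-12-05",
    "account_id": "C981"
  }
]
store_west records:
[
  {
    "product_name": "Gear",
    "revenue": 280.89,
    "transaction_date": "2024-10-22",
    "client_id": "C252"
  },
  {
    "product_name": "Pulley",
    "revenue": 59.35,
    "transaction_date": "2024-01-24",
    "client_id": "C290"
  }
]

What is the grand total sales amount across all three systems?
1435.88

Schema reconciliation - all amount fields map to sale amount:

store_east (sale_amount): 402.49
store_central (total_sale): 693.15
store_west (revenue): 340.24

Grand total: 1435.88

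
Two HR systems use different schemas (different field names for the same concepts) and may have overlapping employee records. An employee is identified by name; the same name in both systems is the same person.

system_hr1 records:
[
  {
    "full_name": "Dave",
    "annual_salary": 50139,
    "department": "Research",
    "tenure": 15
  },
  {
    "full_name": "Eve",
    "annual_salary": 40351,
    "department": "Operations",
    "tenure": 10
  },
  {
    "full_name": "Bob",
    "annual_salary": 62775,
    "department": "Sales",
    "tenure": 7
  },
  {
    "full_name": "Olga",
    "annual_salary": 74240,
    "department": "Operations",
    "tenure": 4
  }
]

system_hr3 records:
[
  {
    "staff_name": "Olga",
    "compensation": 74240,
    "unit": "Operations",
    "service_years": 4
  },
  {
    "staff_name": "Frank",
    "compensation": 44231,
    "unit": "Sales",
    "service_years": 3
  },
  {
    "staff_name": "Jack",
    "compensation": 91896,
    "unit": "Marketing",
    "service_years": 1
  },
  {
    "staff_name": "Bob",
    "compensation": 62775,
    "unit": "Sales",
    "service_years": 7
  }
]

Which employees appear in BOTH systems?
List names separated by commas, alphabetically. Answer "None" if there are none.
Bob, Olga

Schema mapping: "full_name" (system_hr1) = "staff_name" (system_hr3) = employee name

Names in system_hr1: ['Bob', 'Dave', 'Eve', 'Olga']
Names in system_hr3: ['Bob', 'Frank', 'Jack', 'Olga']

Intersection: ['Bob', 'Olga']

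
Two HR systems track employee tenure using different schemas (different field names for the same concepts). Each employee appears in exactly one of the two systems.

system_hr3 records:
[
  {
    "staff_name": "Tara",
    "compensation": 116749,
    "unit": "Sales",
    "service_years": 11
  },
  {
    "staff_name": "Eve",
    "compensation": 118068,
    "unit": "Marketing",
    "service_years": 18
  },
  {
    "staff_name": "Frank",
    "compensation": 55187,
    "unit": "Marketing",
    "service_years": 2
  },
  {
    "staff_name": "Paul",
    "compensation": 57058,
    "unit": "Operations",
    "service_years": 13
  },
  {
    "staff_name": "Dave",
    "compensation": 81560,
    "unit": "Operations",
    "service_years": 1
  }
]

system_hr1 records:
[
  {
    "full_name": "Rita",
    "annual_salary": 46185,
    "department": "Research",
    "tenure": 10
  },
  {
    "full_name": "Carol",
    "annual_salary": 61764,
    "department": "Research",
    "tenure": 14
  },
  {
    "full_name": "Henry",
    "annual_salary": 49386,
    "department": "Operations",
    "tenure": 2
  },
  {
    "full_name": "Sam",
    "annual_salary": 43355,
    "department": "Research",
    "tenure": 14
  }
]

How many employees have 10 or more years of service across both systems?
6

Reconcile schemas: "service_years" (system_hr3) = "tenure" (system_hr1) = years of service

From system_hr3: 3 employees with >= 10 years
From system_hr1: 3 employees with >= 10 years

Total: 3 + 3 = 6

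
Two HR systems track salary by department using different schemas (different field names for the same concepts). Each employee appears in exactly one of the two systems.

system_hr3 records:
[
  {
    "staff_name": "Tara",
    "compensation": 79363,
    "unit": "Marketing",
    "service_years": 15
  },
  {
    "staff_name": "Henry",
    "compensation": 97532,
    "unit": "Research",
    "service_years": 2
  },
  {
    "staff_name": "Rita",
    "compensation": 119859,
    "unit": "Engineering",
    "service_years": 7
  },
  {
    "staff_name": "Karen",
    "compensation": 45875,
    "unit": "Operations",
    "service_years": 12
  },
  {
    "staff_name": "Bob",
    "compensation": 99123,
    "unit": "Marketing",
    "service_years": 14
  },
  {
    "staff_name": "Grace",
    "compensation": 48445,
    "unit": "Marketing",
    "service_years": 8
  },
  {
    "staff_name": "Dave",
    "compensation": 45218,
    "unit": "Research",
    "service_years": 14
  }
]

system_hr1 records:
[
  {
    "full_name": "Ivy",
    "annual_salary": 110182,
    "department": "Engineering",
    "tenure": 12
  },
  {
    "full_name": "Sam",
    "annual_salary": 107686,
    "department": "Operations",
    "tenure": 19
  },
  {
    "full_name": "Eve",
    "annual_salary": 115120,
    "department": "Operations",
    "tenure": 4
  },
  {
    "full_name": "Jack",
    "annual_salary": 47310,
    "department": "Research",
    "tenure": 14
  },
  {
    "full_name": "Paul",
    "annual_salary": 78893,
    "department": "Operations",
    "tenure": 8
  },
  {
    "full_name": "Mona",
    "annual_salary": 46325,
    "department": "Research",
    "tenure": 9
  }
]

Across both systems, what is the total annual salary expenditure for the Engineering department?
230041

Schema mappings:
- "unit" (system_hr3) = "department" (system_hr1) = department
- "compensation" (system_hr3) = "annual_salary" (system_hr1) = salary

Engineering salaries from system_hr3: 119859
Engineering salaries from system_hr1: 110182

Total: 119859 + 110182 = 230041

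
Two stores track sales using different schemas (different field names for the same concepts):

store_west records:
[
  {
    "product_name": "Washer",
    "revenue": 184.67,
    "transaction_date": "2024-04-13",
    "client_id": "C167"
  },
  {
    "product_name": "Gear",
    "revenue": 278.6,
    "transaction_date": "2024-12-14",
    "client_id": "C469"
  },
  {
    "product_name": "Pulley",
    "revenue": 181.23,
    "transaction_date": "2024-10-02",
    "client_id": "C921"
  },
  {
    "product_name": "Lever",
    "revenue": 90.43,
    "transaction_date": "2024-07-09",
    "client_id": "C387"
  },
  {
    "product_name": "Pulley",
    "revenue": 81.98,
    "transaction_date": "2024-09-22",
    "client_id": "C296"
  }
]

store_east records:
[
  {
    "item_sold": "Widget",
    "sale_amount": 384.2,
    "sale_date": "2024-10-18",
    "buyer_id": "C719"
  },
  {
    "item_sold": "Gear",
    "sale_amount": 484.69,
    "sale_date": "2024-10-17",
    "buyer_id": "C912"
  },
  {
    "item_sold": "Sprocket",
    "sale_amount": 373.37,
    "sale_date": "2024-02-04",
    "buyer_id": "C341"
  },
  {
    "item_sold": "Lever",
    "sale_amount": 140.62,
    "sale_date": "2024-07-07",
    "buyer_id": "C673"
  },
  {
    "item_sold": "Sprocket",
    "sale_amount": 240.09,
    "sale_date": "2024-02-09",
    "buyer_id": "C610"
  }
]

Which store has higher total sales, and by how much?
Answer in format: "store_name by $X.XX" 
store_east by $806.06

Schema mapping: "revenue" (store_west) = "sale_amount" (store_east) = sale amount

Total for store_west: 816.91
Total for store_east: 1622.97

Difference: |816.91 - 1622.97| = 806.06
store_east has higher sales by $806.06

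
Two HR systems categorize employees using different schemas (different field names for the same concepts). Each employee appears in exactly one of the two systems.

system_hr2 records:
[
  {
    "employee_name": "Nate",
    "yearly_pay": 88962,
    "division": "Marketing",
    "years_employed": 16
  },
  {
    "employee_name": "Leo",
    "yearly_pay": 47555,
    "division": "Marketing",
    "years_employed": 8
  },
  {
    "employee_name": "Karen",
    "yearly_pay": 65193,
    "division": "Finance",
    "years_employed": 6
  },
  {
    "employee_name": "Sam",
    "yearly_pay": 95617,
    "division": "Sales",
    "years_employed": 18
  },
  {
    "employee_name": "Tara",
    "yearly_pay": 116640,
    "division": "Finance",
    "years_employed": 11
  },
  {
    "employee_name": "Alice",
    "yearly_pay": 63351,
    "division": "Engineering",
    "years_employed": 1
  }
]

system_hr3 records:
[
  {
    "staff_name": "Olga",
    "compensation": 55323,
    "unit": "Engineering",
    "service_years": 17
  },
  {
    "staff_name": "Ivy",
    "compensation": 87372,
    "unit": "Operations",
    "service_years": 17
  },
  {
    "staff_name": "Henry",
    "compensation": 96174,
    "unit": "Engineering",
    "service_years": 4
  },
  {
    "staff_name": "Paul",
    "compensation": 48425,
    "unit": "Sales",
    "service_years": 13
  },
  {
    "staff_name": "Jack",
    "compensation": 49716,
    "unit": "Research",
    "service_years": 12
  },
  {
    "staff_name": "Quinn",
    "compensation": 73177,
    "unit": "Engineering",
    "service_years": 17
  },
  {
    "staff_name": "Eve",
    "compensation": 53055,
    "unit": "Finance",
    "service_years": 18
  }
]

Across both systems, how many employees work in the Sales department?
2

Schema mapping: "division" (system_hr2) = "unit" (system_hr3) = department

Sales employees in system_hr2: 1
Sales employees in system_hr3: 1

Total in Sales: 1 + 1 = 2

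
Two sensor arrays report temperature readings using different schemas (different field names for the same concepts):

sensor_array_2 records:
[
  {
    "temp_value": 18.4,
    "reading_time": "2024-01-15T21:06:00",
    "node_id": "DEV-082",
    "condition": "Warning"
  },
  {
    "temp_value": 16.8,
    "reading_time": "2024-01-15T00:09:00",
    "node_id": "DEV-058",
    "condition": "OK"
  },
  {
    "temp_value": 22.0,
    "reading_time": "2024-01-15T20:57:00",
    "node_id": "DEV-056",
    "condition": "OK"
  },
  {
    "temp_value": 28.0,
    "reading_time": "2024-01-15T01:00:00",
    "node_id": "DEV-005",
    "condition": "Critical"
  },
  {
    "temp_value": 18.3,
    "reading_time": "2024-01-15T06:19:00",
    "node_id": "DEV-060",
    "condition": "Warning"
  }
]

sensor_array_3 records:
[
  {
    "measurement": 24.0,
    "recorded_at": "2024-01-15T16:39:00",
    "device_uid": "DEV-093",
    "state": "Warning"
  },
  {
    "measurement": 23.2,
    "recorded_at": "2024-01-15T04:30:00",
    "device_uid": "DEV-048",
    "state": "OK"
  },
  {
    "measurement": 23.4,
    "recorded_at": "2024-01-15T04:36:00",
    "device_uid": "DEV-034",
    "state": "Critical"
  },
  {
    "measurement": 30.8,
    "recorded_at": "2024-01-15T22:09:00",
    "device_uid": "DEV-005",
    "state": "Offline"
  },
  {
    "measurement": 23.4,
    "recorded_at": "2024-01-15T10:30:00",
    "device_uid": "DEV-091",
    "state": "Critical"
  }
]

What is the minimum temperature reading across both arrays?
16.8

Schema mapping: "temp_value" (sensor_array_2) = "measurement" (sensor_array_3) = temperature reading

Minimum in sensor_array_2: 16.8
Minimum in sensor_array_3: 23.2

Overall minimum: min(16.8, 23.2) = 16.8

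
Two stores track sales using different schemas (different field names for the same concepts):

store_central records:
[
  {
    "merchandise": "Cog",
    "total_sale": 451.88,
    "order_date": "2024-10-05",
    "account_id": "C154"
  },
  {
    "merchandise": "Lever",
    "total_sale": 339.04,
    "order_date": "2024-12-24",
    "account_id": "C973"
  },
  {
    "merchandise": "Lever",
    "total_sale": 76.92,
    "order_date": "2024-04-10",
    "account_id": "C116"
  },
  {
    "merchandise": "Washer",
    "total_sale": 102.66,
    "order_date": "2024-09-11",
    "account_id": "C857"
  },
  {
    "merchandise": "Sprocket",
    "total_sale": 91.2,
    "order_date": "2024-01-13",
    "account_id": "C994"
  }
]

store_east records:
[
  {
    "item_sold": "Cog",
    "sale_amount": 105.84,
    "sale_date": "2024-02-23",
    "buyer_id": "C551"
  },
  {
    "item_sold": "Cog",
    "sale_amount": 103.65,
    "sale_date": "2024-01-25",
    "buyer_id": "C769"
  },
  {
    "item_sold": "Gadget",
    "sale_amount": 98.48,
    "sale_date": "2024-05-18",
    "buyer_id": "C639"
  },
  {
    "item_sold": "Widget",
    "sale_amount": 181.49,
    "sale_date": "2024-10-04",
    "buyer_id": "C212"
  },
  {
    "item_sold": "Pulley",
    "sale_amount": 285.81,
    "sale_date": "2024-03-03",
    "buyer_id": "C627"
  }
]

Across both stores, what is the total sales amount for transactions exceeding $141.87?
1258.22

Schema mapping: "total_sale" (store_central) = "sale_amount" (store_east) = sale amount

Sum of sales > $141.87 in store_central: 790.92
Sum of sales > $141.87 in store_east: 467.3

Total: 790.92 + 467.3 = 1258.22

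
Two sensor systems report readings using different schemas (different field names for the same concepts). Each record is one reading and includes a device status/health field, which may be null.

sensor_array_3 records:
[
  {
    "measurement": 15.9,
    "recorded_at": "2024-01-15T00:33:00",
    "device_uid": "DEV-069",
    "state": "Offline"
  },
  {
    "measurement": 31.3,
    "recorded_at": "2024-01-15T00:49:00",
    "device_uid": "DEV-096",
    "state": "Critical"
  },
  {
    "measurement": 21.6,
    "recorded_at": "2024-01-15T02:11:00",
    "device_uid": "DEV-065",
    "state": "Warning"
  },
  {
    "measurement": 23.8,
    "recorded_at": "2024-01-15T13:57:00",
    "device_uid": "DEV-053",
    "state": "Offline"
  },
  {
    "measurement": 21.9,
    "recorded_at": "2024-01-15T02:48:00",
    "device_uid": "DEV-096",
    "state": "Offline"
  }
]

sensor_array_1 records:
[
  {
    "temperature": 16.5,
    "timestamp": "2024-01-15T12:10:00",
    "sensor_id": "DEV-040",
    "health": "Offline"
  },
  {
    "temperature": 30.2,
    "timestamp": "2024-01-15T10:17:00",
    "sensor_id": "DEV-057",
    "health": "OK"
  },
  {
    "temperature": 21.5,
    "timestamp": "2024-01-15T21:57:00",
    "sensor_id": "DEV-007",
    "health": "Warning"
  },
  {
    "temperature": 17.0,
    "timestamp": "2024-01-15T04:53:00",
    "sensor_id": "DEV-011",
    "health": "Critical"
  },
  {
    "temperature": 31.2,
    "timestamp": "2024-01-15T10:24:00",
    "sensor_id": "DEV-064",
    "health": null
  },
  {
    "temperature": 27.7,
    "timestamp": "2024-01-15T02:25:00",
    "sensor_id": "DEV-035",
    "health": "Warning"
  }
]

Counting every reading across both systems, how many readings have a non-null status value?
10

Schema mapping: "state" (sensor_array_3) = "health" (sensor_array_1) = status

Non-null in sensor_array_3: 5
Non-null in sensor_array_1: 5

Total non-null: 5 + 5 = 10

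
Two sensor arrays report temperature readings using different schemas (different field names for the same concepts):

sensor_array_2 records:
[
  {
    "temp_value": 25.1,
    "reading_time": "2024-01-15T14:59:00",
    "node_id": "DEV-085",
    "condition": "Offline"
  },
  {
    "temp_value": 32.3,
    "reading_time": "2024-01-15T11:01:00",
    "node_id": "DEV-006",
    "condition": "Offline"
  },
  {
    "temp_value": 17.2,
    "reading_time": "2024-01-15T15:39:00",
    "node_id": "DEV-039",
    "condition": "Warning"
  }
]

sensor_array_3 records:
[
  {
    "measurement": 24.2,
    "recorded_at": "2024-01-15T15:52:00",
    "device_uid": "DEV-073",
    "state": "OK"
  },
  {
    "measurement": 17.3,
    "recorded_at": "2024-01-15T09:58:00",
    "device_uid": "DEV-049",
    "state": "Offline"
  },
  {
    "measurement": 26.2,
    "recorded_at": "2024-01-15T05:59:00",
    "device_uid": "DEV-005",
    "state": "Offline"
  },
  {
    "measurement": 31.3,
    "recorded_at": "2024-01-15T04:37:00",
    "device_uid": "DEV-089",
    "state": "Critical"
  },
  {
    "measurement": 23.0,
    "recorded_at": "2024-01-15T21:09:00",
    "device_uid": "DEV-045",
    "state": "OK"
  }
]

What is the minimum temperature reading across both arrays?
17.2

Schema mapping: "temp_value" (sensor_array_2) = "measurement" (sensor_array_3) = temperature reading

Minimum in sensor_array_2: 17.2
Minimum in sensor_array_3: 17.3

Overall minimum: min(17.2, 17.3) = 17.2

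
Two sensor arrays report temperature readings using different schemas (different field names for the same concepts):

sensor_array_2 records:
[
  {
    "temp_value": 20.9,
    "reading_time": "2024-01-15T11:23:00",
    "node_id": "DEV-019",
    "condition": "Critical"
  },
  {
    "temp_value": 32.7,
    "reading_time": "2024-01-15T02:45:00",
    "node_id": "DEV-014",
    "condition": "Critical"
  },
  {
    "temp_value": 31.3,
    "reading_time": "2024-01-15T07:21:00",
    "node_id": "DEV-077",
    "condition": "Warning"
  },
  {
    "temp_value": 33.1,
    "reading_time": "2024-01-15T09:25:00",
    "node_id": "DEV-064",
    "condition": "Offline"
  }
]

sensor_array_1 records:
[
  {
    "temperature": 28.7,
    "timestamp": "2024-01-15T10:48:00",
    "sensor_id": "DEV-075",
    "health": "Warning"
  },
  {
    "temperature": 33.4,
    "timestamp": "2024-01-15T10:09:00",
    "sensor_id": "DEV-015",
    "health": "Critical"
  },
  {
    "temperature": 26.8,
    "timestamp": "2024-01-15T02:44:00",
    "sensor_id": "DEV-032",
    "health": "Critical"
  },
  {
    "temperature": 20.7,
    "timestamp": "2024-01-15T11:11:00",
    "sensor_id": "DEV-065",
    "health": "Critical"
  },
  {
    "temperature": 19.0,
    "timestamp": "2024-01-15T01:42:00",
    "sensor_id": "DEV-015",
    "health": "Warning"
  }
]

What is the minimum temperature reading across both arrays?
19.0

Schema mapping: "temp_value" (sensor_array_2) = "temperature" (sensor_array_1) = temperature reading

Minimum in sensor_array_2: 20.9
Minimum in sensor_array_1: 19.0

Overall minimum: min(20.9, 19.0) = 19.0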